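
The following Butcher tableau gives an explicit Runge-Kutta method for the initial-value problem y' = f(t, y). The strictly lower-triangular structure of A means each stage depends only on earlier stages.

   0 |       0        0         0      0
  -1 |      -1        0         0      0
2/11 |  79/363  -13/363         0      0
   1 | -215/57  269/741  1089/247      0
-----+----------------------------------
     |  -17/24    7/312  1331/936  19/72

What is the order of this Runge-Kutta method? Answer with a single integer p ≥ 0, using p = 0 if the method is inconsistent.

4

b = (-17/24, 7/312, 1331/936, 19/72)
c = (0, -1, 2/11, 1)
Ac = (0, 0, 13/363, 25/57)
Σ b_i: (-17/24)·1 + 7/312·1 + 1331/936·1 + 19/72·1 = 1 ✓
b·c: 7/312·(-1) + 1331/936·2/11 + 19/72·1 = 1/2 ✓
b·c²: 7/312·1 + 1331/936·4/121 + 19/72·1 = 1/3 ✓
b·Ac: 1331/936·13/363 + 19/72·25/57 = 1/6 ✓
b·c³: 7/312·(-1) + 1331/936·8/1331 + 19/72·1 = 1/4 ✓
b·(c∘Ac): 1331/936·26/3993 + 19/72·25/57 = 1/8 ✓
b·Ac²: 1331/936·(-13/363) + 19/72·29/57 = 1/12 ✓
b·A²c: 19/72·3/19 = 1/24 ✓; 4 stages ⇒ order 4.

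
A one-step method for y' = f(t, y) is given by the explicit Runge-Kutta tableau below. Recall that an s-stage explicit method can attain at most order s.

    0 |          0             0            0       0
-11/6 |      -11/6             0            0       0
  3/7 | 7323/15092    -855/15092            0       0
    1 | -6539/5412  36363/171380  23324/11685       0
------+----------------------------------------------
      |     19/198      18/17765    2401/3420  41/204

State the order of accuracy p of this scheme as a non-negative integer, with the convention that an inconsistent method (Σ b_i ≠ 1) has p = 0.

4

b = (19/198, 18/17765, 2401/3420, 41/204)
c = (0, -11/6, 3/7, 1)
Ac = (0, 0, 285/2744, 153/328)
Σ b_i: 19/198·1 + 18/17765·1 + 2401/3420·1 + 41/204·1 = 1 ✓
b·c: 18/17765·(-11/6) + 2401/3420·3/7 + 41/204·1 = 1/2 ✓
b·c²: 18/17765·121/36 + 2401/3420·9/49 + 41/204·1 = 1/3 ✓
b·Ac: 2401/3420·285/2744 + 41/204·153/328 = 1/6 ✓
b·c³: 18/17765·(-1331/216) + 2401/3420·27/343 + 41/204·1 = 1/4 ✓
b·(c∘Ac): 2401/3420·855/19208 + 41/204·153/328 = 1/8 ✓
b·Ac²: 2401/3420·(-1045/5488) + 41/204·2125/1968 = 1/12 ✓
b·A²c: 41/204·17/82 = 1/24 ✓; 4 stages ⇒ order 4.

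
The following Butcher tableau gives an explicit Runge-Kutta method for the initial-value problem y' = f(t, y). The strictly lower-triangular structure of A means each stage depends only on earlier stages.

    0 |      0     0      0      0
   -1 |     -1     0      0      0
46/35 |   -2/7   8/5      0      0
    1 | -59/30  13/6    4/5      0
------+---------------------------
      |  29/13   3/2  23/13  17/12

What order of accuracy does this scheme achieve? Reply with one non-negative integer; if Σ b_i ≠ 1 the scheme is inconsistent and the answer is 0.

b = (29/13, 3/2, 23/13, 17/12)
c = (0, -1, 46/35, 1)
Ac = (0, 0, -8/5, -1171/1050)
Σ b_i: 29/13·1 + 3/2·1 + 23/13·1 + 17/12·1 = 83/12 ≠ 1 ⇒ order 0.

0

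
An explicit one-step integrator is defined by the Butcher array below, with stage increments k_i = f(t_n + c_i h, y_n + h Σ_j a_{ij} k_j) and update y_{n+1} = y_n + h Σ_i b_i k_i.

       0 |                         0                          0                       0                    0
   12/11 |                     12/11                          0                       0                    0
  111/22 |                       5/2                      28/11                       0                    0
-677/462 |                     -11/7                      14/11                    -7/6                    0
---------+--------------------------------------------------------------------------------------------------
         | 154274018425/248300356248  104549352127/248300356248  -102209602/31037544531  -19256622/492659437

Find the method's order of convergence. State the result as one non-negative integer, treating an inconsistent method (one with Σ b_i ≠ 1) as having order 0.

3

b = (154274018425/248300356248, 104549352127/248300356248, -102209602/31037544531, -19256622/492659437)
c = (0, 12/11, 111/22, -677/462)
Ac = (0, 0, 336/121, -2177/484)
Σ b_i: 154274018425/248300356248·1 + 104549352127/248300356248·1 + (-102209602/31037544531)·1 + (-19256622/492659437)·1 = 1 ✓
b·c: 104549352127/248300356248·12/11 + (-102209602/31037544531)·111/22 + (-19256622/492659437)·(-677/462) = 1/2 ✓
b·c²: 104549352127/248300356248·144/121 + (-102209602/31037544531)·12321/484 + (-19256622/492659437)·458329/213444 = 1/3 ✓
b·Ac: (-102209602/31037544531)·336/121 + (-19256622/492659437)·(-2177/484) = 1/6 ✓
b·c³: 104549352127/248300356248·1728/1331 + (-102209602/31037544531)·1367631/10648 + (-19256622/492659437)·(-310288733/98611128) = 12969613748681/52577600435514 ≠ 1/4 ⇒ order 3.
b·(c∘Ac): (-102209602/31037544531)·18648/1331 + (-19256622/492659437)·210547/31944 = -72432136437/238447167508 ≠ 1/8
b·Ac²: (-102209602/31037544531)·4032/1331 + (-19256622/492659437)·(-300111/10648) = 23664432929/21677015228 ≠ 1/12
b·A²c: (-19256622/492659437)·(-392/121) = 686235984/5419253807 ≠ 1/24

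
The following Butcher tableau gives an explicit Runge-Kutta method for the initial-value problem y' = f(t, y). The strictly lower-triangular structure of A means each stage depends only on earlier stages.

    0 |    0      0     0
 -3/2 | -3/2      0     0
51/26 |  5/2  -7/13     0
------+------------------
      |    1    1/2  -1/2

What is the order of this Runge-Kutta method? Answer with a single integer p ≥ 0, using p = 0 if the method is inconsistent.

1

b = (1, 1/2, -1/2)
c = (0, -3/2, 51/26)
Ac = (0, 0, 21/26)
Σ b_i: 1·1 + 1/2·1 + (-1/2)·1 = 1 ✓
b·c: 1/2·(-3/2) + (-1/2)·51/26 = -45/26 ≠ 1/2 ⇒ order 1.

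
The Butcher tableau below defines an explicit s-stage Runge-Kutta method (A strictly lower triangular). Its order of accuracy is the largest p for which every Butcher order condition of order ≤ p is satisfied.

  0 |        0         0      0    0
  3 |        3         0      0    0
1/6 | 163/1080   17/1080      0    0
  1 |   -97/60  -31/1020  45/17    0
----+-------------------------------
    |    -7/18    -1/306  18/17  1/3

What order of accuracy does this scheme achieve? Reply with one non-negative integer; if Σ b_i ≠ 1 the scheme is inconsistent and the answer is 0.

4

b = (-7/18, -1/306, 18/17, 1/3)
c = (0, 3, 1/6, 1)
Ac = (0, 0, 17/360, 7/20)
Σ b_i: (-7/18)·1 + (-1/306)·1 + 18/17·1 + 1/3·1 = 1 ✓
b·c: (-1/306)·3 + 18/17·1/6 + 1/3·1 = 1/2 ✓
b·c²: (-1/306)·9 + 18/17·1/36 + 1/3·1 = 1/3 ✓
b·Ac: 18/17·17/360 + 1/3·7/20 = 1/6 ✓
b·c³: (-1/306)·27 + 18/17·1/216 + 1/3·1 = 1/4 ✓
b·(c∘Ac): 18/17·17/2160 + 1/3·7/20 = 1/8 ✓
b·Ac²: 18/17·17/120 + 1/3·(-1/5) = 1/12 ✓
b·A²c: 1/3·1/8 = 1/24 ✓; 4 stages ⇒ order 4.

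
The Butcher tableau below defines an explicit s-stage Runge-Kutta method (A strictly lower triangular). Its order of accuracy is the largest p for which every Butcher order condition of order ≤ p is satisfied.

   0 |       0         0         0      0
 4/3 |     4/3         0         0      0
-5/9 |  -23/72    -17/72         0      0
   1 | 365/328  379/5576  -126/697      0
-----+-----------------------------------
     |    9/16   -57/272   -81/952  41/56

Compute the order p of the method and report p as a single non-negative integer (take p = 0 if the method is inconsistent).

b = (9/16, -57/272, -81/952, 41/56)
c = (0, 4/3, -5/9, 1)
Ac = (0, 0, -17/54, 47/246)
Σ b_i: 9/16·1 + (-57/272)·1 + (-81/952)·1 + 41/56·1 = 1 ✓
b·c: (-57/272)·4/3 + (-81/952)·(-5/9) + 41/56·1 = 1/2 ✓
b·c²: (-57/272)·16/9 + (-81/952)·25/81 + 41/56·1 = 1/3 ✓
b·Ac: (-81/952)·(-17/54) + 41/56·47/246 = 1/6 ✓
b·c³: (-57/272)·64/27 + (-81/952)·(-125/729) + 41/56·1 = 1/4 ✓
b·(c∘Ac): (-81/952)·85/486 + 41/56·47/246 = 1/8 ✓
b·Ac²: (-81/952)·(-34/81) + 41/56·8/123 = 1/12 ✓
b·A²c: 41/56·7/123 = 1/24 ✓; 4 stages ⇒ order 4.

4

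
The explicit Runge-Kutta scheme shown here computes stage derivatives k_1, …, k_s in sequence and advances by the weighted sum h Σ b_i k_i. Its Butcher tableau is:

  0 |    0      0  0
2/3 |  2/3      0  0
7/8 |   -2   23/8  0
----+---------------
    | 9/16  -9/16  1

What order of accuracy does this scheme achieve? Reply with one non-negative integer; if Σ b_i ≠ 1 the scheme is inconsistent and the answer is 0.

b = (9/16, -9/16, 1)
c = (0, 2/3, 7/8)
Ac = (0, 0, 23/12)
Σ b_i: 9/16·1 + (-9/16)·1 + 1·1 = 1 ✓
b·c: (-9/16)·2/3 + 1·7/8 = 1/2 ✓
b·c²: (-9/16)·4/9 + 1·49/64 = 33/64 ≠ 1/3 ⇒ order 2.
b·Ac: 1·23/12 = 23/12 ≠ 1/6

2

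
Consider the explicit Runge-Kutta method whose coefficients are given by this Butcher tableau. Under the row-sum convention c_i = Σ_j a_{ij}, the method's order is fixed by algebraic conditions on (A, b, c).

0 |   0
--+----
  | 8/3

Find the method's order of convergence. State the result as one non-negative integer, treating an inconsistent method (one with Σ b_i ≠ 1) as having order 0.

0

b = (8/3)
c = (0)
Σ b_i: 8/3·1 = 8/3 ≠ 1 ⇒ order 0.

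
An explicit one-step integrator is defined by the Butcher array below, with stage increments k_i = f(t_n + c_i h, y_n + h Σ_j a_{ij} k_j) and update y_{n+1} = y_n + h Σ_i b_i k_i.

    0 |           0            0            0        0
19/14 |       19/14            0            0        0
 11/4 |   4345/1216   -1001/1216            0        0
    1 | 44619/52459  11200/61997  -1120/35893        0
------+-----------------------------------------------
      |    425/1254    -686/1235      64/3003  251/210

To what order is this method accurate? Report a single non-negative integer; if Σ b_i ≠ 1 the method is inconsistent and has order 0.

b = (425/1254, -686/1235, 64/3003, 251/210)
c = (0, 19/14, 11/4, 1)
Ac = (0, 0, -143/128, 40/251)
Σ b_i: 425/1254·1 + (-686/1235)·1 + 64/3003·1 + 251/210·1 = 1 ✓
b·c: (-686/1235)·19/14 + 64/3003·11/4 + 251/210·1 = 1/2 ✓
b·c²: (-686/1235)·361/196 + 64/3003·121/16 + 251/210·1 = 1/3 ✓
b·Ac: 64/3003·(-143/128) + 251/210·40/251 = 1/6 ✓
b·c³: (-686/1235)·6859/2744 + 64/3003·1331/64 + 251/210·1 = 1/4 ✓
b·(c∘Ac): 64/3003·(-1573/512) + 251/210·40/251 = 1/8 ✓
b·Ac²: 64/3003·(-2717/1792) + 251/210·170/1757 = 1/12 ✓
b·A²c: 251/210·35/1004 = 1/24 ✓; 4 stages ⇒ order 4.

4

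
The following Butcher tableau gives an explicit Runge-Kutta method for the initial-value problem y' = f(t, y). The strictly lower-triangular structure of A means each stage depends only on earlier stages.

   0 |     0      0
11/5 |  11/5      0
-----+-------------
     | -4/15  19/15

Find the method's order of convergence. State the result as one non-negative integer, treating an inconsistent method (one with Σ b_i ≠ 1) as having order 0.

b = (-4/15, 19/15)
c = (0, 11/5)
Σ b_i: (-4/15)·1 + 19/15·1 = 1 ✓
b·c: 19/15·11/5 = 209/75 ≠ 1/2 ⇒ order 1.

1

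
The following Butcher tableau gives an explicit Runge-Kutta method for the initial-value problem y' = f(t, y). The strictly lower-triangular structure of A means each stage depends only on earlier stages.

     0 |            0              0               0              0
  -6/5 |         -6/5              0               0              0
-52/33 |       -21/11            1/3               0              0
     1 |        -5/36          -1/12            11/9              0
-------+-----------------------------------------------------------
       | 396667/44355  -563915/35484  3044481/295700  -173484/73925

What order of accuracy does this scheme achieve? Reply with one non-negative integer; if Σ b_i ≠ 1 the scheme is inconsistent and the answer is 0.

b = (396667/44355, -563915/35484, 3044481/295700, -173484/73925)
c = (0, -6/5, -52/33, 1)
Ac = (0, 0, -2/5, -493/270)
Σ b_i: 396667/44355·1 + (-563915/35484)·1 + 3044481/295700·1 + (-173484/73925)·1 = 1 ✓
b·c: (-563915/35484)·(-6/5) + 3044481/295700·(-52/33) + (-173484/73925)·1 = 1/2 ✓
b·c²: (-563915/35484)·36/25 + 3044481/295700·2704/1089 + (-173484/73925)·1 = 1/3 ✓
b·Ac: 3044481/295700·(-2/5) + (-173484/73925)·(-493/270) = 1/6 ✓
b·c³: (-563915/35484)·(-216/125) + 3044481/295700·(-140608/35937) + (-173484/73925)·1 = -111015434/7318575 ≠ 1/4 ⇒ order 3.
b·(c∘Ac): 3044481/295700·104/165 + (-173484/73925)·(-493/270) = 2389516/221775 ≠ 1/8
b·Ac²: 3044481/295700·12/25 + (-173484/73925)·64927/22275 = -69464399/36592875 ≠ 1/12
b·A²c: (-173484/73925)·(-22/45) = 424072/369625 ≠ 1/24

3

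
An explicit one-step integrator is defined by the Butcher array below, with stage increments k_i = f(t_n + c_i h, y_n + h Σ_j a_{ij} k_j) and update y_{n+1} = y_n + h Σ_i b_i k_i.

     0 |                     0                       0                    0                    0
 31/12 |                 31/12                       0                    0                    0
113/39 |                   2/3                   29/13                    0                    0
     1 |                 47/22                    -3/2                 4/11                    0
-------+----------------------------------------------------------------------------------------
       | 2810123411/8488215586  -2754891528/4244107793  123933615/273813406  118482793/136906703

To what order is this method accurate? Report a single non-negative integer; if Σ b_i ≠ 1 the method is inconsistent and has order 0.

b = (2810123411/8488215586, -2754891528/4244107793, 123933615/273813406, 118482793/136906703)
c = (0, 31/12, 113/39, 1)
Ac = (0, 0, 899/156, -9683/3432)
Σ b_i: 2810123411/8488215586·1 + (-2754891528/4244107793)·1 + 123933615/273813406·1 + 118482793/136906703·1 = 1 ✓
b·c: (-2754891528/4244107793)·31/12 + 123933615/273813406·113/39 + 118482793/136906703·1 = 1/2 ✓
b·c²: (-2754891528/4244107793)·961/144 + 123933615/273813406·12769/1521 + 118482793/136906703·1 = 1/3 ✓
b·Ac: 123933615/273813406·899/156 + 118482793/136906703·(-9683/3432) = 1/6 ✓
b·c³: (-2754891528/4244107793)·29791/1728 + 123933615/273813406·1442897/59319 + 118482793/136906703·1 = 29233298479/42714891336 ≠ 1/4 ⇒ order 3.
b·(c∘Ac): 123933615/273813406·101587/6084 + 118482793/136906703·(-9683/3432) = 8404787441/1642880436 ≠ 1/8
b·Ac²: 123933615/273813406·27869/1872 + 118482793/136906703·(-3725065/535392) = 91874896405/128144674008 ≠ 1/12
b·A²c: 118482793/136906703·899/429 = 744867349/410720109 ≠ 1/24

3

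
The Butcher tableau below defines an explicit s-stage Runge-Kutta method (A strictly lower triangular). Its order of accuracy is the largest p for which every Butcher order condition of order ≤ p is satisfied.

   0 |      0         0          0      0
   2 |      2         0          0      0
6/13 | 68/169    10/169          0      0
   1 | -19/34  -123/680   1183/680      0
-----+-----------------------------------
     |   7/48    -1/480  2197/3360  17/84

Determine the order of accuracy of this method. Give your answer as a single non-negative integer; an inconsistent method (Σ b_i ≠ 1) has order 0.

4

b = (7/48, -1/480, 2197/3360, 17/84)
c = (0, 2, 6/13, 1)
Ac = (0, 0, 20/169, 15/34)
Σ b_i: 7/48·1 + (-1/480)·1 + 2197/3360·1 + 17/84·1 = 1 ✓
b·c: (-1/480)·2 + 2197/3360·6/13 + 17/84·1 = 1/2 ✓
b·c²: (-1/480)·4 + 2197/3360·36/169 + 17/84·1 = 1/3 ✓
b·Ac: 2197/3360·20/169 + 17/84·15/34 = 1/6 ✓
b·c³: (-1/480)·8 + 2197/3360·216/2197 + 17/84·1 = 1/4 ✓
b·(c∘Ac): 2197/3360·120/2197 + 17/84·15/34 = 1/8 ✓
b·Ac²: 2197/3360·40/169 + 17/84·(-6/17) = 1/12 ✓
b·A²c: 17/84·7/34 = 1/24 ✓; 4 stages ⇒ order 4.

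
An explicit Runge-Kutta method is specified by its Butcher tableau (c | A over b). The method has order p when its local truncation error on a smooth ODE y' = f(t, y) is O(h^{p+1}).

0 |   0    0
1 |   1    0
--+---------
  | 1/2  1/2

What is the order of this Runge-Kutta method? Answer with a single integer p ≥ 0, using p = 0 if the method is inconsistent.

2

b = (1/2, 1/2)
c = (0, 1)
Σ b_i: 1/2·1 + 1/2·1 = 1 ✓
b·c: 1/2·1 = 1/2 ✓; 2 stages ⇒ order 2.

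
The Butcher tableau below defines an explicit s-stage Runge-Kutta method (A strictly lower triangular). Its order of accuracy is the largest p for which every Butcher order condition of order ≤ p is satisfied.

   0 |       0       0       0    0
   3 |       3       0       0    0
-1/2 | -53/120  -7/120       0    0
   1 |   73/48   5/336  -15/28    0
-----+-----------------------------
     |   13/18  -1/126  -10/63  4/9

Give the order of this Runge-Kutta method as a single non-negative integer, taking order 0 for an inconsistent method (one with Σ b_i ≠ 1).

b = (13/18, -1/126, -10/63, 4/9)
c = (0, 3, -1/2, 1)
Ac = (0, 0, -7/40, 5/16)
Σ b_i: 13/18·1 + (-1/126)·1 + (-10/63)·1 + 4/9·1 = 1 ✓
b·c: (-1/126)·3 + (-10/63)·(-1/2) + 4/9·1 = 1/2 ✓
b·c²: (-1/126)·9 + (-10/63)·1/4 + 4/9·1 = 1/3 ✓
b·Ac: (-10/63)·(-7/40) + 4/9·5/16 = 1/6 ✓
b·c³: (-1/126)·27 + (-10/63)·(-1/8) + 4/9·1 = 1/4 ✓
b·(c∘Ac): (-10/63)·7/80 + 4/9·5/16 = 1/8 ✓
b·Ac²: (-10/63)·(-21/40) = 1/12 ✓
b·A²c: 4/9·3/32 = 1/24 ✓; 4 stages ⇒ order 4.

4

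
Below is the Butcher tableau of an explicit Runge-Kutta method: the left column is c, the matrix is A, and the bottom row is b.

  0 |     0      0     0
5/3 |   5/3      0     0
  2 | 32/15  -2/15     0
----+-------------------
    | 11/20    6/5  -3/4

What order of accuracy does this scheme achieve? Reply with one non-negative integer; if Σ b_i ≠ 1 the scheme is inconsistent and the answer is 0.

3

b = (11/20, 6/5, -3/4)
c = (0, 5/3, 2)
Ac = (0, 0, -2/9)
Σ b_i: 11/20·1 + 6/5·1 + (-3/4)·1 = 1 ✓
b·c: 6/5·5/3 + (-3/4)·2 = 1/2 ✓
b·c²: 6/5·25/9 + (-3/4)·4 = 1/3 ✓
b·Ac: (-3/4)·(-2/9) = 1/6 ✓; 3 stages ⇒ order 3.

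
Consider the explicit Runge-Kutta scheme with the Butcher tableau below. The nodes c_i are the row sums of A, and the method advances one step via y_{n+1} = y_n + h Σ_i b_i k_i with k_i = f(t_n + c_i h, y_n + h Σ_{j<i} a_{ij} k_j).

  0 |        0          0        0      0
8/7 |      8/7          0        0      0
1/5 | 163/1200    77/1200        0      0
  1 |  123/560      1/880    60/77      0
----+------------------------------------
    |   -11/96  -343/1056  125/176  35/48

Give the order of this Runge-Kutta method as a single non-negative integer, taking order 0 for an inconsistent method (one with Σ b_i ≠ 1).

b = (-11/96, -343/1056, 125/176, 35/48)
c = (0, 8/7, 1/5, 1)
Ac = (0, 0, 11/150, 11/70)
Σ b_i: (-11/96)·1 + (-343/1056)·1 + 125/176·1 + 35/48·1 = 1 ✓
b·c: (-343/1056)·8/7 + 125/176·1/5 + 35/48·1 = 1/2 ✓
b·c²: (-343/1056)·64/49 + 125/176·1/25 + 35/48·1 = 1/3 ✓
b·Ac: 125/176·11/150 + 35/48·11/70 = 1/6 ✓
b·c³: (-343/1056)·512/343 + 125/176·1/125 + 35/48·1 = 1/4 ✓
b·(c∘Ac): 125/176·11/750 + 35/48·11/70 = 1/8 ✓
b·Ac²: 125/176·44/525 + 35/48·8/245 = 1/12 ✓
b·A²c: 35/48·2/35 = 1/24 ✓; 4 stages ⇒ order 4.

4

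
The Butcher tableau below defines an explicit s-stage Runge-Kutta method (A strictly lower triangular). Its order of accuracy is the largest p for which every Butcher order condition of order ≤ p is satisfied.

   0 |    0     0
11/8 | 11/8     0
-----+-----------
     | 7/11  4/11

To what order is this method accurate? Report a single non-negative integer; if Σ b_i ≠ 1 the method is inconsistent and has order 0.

2

b = (7/11, 4/11)
c = (0, 11/8)
Σ b_i: 7/11·1 + 4/11·1 = 1 ✓
b·c: 4/11·11/8 = 1/2 ✓; 2 stages ⇒ order 2.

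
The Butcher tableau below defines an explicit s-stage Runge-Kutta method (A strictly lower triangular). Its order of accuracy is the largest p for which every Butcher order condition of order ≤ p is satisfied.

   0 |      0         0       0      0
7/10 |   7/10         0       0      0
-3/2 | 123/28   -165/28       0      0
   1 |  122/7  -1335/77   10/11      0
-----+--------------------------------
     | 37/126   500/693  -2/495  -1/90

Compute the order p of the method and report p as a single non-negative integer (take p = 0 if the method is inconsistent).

b = (37/126, 500/693, -2/495, -1/90)
c = (0, 7/10, -3/2, 1)
Ac = (0, 0, -33/8, -27/2)
Σ b_i: 37/126·1 + 500/693·1 + (-2/495)·1 + (-1/90)·1 = 1 ✓
b·c: 500/693·7/10 + (-2/495)·(-3/2) + (-1/90)·1 = 1/2 ✓
b·c²: 500/693·49/100 + (-2/495)·9/4 + (-1/90)·1 = 1/3 ✓
b·Ac: (-2/495)·(-33/8) + (-1/90)·(-27/2) = 1/6 ✓
b·c³: 500/693·343/1000 + (-2/495)·(-27/8) + (-1/90)·1 = 1/4 ✓
b·(c∘Ac): (-2/495)·99/16 + (-1/90)·(-27/2) = 1/8 ✓
b·Ac²: (-2/495)·(-231/80) + (-1/90)·(-129/20) = 1/12 ✓
b·A²c: (-1/90)·(-15/4) = 1/24 ✓; 4 stages ⇒ order 4.

4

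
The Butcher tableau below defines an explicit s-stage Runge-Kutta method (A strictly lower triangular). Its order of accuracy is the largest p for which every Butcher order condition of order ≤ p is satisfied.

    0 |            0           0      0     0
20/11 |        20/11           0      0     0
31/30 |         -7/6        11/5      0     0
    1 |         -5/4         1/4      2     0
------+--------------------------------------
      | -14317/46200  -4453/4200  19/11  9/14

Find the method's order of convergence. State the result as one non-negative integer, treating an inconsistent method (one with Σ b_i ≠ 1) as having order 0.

2

b = (-14317/46200, -4453/4200, 19/11, 9/14)
c = (0, 20/11, 31/30, 1)
Ac = (0, 0, 4, 416/165)
Σ b_i: (-14317/46200)·1 + (-4453/4200)·1 + 19/11·1 + 9/14·1 = 1 ✓
b·c: (-4453/4200)·20/11 + 19/11·31/30 + 9/14·1 = 1/2 ✓
b·c²: (-4453/4200)·400/121 + 19/11·961/900 + 9/14·1 = -775807/762300 ≠ 1/3 ⇒ order 2.
b·Ac: 19/11·4 + 9/14·416/165 = 3284/385 ≠ 1/6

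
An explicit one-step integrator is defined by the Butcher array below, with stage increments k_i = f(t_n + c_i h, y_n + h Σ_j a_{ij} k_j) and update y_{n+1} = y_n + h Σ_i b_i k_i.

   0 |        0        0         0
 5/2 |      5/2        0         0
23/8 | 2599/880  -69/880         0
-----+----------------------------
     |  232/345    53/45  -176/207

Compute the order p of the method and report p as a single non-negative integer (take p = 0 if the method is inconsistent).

b = (232/345, 53/45, -176/207)
c = (0, 5/2, 23/8)
Ac = (0, 0, -69/352)
Σ b_i: 232/345·1 + 53/45·1 + (-176/207)·1 = 1 ✓
b·c: 53/45·5/2 + (-176/207)·23/8 = 1/2 ✓
b·c²: 53/45·25/4 + (-176/207)·529/64 = 1/3 ✓
b·Ac: (-176/207)·(-69/352) = 1/6 ✓; 3 stages ⇒ order 3.

3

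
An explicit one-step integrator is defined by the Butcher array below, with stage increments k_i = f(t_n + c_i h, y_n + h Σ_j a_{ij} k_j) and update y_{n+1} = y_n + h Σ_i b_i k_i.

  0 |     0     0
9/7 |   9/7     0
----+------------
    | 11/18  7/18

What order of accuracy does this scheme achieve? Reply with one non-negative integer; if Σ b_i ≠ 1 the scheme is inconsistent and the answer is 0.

b = (11/18, 7/18)
c = (0, 9/7)
Σ b_i: 11/18·1 + 7/18·1 = 1 ✓
b·c: 7/18·9/7 = 1/2 ✓; 2 stages ⇒ order 2.

2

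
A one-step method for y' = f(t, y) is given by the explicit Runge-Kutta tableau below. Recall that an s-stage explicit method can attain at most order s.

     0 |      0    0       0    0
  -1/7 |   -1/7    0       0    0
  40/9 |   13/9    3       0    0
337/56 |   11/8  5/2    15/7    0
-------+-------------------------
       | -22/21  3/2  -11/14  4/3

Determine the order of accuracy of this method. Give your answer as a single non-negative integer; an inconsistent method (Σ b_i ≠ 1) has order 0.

b = (-22/21, 3/2, -11/14, 4/3)
c = (0, -1/7, 40/9, 337/56)
Ac = (0, 0, -3/7, 55/6)
Σ b_i: (-22/21)·1 + 3/2·1 + (-11/14)·1 + 4/3·1 = 1 ✓
b·c: 3/2·(-1/7) + (-11/14)·40/9 + 4/3·337/56 = 272/63 ≠ 1/2 ⇒ order 1.

1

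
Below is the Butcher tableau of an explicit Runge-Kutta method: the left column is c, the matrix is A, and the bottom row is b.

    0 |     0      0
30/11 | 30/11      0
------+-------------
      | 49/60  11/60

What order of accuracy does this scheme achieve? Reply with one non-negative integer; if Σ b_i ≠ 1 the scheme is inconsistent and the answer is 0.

b = (49/60, 11/60)
c = (0, 30/11)
Σ b_i: 49/60·1 + 11/60·1 = 1 ✓
b·c: 11/60·30/11 = 1/2 ✓; 2 stages ⇒ order 2.

2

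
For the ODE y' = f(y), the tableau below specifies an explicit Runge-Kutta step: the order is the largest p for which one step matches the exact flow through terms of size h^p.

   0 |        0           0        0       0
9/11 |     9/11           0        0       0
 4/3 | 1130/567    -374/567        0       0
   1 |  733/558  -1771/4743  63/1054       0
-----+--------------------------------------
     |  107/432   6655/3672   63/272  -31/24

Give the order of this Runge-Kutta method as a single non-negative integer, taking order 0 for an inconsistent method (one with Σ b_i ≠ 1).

b = (107/432, 6655/3672, 63/272, -31/24)
c = (0, 9/11, 4/3, 1)
Ac = (0, 0, -34/63, -7/31)
Σ b_i: 107/432·1 + 6655/3672·1 + 63/272·1 + (-31/24)·1 = 1 ✓
b·c: 6655/3672·9/11 + 63/272·4/3 + (-31/24)·1 = 1/2 ✓
b·c²: 6655/3672·81/121 + 63/272·16/9 + (-31/24)·1 = 1/3 ✓
b·Ac: 63/272·(-34/63) + (-31/24)·(-7/31) = 1/6 ✓
b·c³: 6655/3672·729/1331 + 63/272·64/27 + (-31/24)·1 = 1/4 ✓
b·(c∘Ac): 63/272·(-136/189) + (-31/24)·(-7/31) = 1/8 ✓
b·Ac²: 63/272·(-34/77) + (-31/24)·(-49/341) = 1/12 ✓
b·A²c: (-31/24)·(-1/31) = 1/24 ✓; 4 stages ⇒ order 4.

4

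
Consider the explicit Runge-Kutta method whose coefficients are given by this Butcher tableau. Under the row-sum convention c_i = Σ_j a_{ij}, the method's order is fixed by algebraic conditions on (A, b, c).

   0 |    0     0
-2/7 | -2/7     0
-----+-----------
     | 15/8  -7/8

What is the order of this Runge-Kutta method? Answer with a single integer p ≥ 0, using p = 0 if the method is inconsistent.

1

b = (15/8, -7/8)
c = (0, -2/7)
Σ b_i: 15/8·1 + (-7/8)·1 = 1 ✓
b·c: (-7/8)·(-2/7) = 1/4 ≠ 1/2 ⇒ order 1.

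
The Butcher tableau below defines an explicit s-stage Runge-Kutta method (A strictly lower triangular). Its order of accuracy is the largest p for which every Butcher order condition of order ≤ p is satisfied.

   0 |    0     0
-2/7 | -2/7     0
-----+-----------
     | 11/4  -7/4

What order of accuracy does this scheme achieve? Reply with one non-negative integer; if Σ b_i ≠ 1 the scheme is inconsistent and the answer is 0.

2

b = (11/4, -7/4)
c = (0, -2/7)
Σ b_i: 11/4·1 + (-7/4)·1 = 1 ✓
b·c: (-7/4)·(-2/7) = 1/2 ✓; 2 stages ⇒ order 2.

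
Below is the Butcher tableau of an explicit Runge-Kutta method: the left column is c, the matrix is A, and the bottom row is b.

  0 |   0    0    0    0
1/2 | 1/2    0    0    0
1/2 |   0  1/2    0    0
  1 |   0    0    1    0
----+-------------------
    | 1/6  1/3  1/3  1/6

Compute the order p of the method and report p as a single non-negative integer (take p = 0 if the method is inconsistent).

b = (1/6, 1/3, 1/3, 1/6)
c = (0, 1/2, 1/2, 1)
Ac = (0, 0, 1/4, 1/2)
Σ b_i: 1/6·1 + 1/3·1 + 1/3·1 + 1/6·1 = 1 ✓
b·c: 1/3·1/2 + 1/3·1/2 + 1/6·1 = 1/2 ✓
b·c²: 1/3·1/4 + 1/3·1/4 + 1/6·1 = 1/3 ✓
b·Ac: 1/3·1/4 + 1/6·1/2 = 1/6 ✓
b·c³: 1/3·1/8 + 1/3·1/8 + 1/6·1 = 1/4 ✓
b·(c∘Ac): 1/3·1/8 + 1/6·1/2 = 1/8 ✓
b·Ac²: 1/3·1/8 + 1/6·1/4 = 1/12 ✓
b·A²c: 1/6·1/4 = 1/24 ✓; 4 stages ⇒ order 4.

4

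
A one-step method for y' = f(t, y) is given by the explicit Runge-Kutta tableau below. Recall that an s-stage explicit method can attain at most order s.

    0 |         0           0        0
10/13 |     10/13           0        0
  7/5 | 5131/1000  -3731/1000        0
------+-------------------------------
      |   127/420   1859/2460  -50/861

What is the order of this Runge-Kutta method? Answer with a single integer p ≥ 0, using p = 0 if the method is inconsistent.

b = (127/420, 1859/2460, -50/861)
c = (0, 10/13, 7/5)
Ac = (0, 0, -287/100)
Σ b_i: 127/420·1 + 1859/2460·1 + (-50/861)·1 = 1 ✓
b·c: 1859/2460·10/13 + (-50/861)·7/5 = 1/2 ✓
b·c²: 1859/2460·100/169 + (-50/861)·49/25 = 1/3 ✓
b·Ac: (-50/861)·(-287/100) = 1/6 ✓; 3 stages ⇒ order 3.

3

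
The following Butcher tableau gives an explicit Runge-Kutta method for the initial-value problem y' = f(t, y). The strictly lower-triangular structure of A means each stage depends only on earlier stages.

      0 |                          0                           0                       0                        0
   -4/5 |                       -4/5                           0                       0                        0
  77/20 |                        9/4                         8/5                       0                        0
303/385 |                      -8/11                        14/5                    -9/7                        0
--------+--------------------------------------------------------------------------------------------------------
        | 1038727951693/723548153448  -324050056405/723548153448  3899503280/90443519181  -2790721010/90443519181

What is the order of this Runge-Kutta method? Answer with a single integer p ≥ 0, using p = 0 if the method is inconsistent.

3

b = (1038727951693/723548153448, -324050056405/723548153448, 3899503280/90443519181, -2790721010/90443519181)
c = (0, -4/5, 77/20, 303/385)
Ac = (0, 0, -32/25, -719/100)
Σ b_i: 1038727951693/723548153448·1 + (-324050056405/723548153448)·1 + 3899503280/90443519181·1 + (-2790721010/90443519181)·1 = 1 ✓
b·c: (-324050056405/723548153448)·(-4/5) + 3899503280/90443519181·77/20 + (-2790721010/90443519181)·303/385 = 1/2 ✓
b·c²: (-324050056405/723548153448)·16/25 + 3899503280/90443519181·5929/400 + (-2790721010/90443519181)·91809/148225 = 1/3 ✓
b·Ac: 3899503280/90443519181·(-32/25) + (-2790721010/90443519181)·(-719/100) = 1/6 ✓
b·c³: (-324050056405/723548153448)·(-64/125) + 3899503280/90443519181·456533/8000 + (-2790721010/90443519181)·27818127/57066625 = 18815246262189/7034495936300 ≠ 1/4 ⇒ order 3.
b·(c∘Ac): 3899503280/90443519181·(-616/125) + (-2790721010/90443519181)·(-217857/38500) = -171255650951/4522175959050 ≠ 1/8
b·Ac²: 3899503280/90443519181·128/125 + (-2790721010/90443519181)·(-34531/2000) = 139136759885/241182717816 ≠ 1/12
b·A²c: (-2790721010/90443519181)·288/175 = -2551516352/50246399545 ≠ 1/24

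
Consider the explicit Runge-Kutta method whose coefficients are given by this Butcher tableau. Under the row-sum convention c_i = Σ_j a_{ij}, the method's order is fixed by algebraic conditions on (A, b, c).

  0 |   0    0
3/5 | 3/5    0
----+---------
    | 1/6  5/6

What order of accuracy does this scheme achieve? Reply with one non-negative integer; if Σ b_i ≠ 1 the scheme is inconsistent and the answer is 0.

2

b = (1/6, 5/6)
c = (0, 3/5)
Σ b_i: 1/6·1 + 5/6·1 = 1 ✓
b·c: 5/6·3/5 = 1/2 ✓; 2 stages ⇒ order 2.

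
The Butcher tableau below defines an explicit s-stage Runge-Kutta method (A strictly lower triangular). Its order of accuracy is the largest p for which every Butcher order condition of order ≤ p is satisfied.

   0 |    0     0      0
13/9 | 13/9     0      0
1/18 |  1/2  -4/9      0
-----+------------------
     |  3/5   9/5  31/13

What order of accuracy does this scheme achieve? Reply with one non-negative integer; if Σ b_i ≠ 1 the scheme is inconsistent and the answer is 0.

0

b = (3/5, 9/5, 31/13)
c = (0, 13/9, 1/18)
Ac = (0, 0, -52/81)
Σ b_i: 3/5·1 + 9/5·1 + 31/13·1 = 311/65 ≠ 1 ⇒ order 0.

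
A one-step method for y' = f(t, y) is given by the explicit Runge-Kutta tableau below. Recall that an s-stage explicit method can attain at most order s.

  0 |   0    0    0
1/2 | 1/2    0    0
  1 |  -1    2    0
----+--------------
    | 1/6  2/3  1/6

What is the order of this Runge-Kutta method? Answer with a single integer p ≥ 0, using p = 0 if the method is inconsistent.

b = (1/6, 2/3, 1/6)
c = (0, 1/2, 1)
Ac = (0, 0, 1)
Σ b_i: 1/6·1 + 2/3·1 + 1/6·1 = 1 ✓
b·c: 2/3·1/2 + 1/6·1 = 1/2 ✓
b·c²: 2/3·1/4 + 1/6·1 = 1/3 ✓
b·Ac: 1/6·1 = 1/6 ✓; 3 stages ⇒ order 3.

3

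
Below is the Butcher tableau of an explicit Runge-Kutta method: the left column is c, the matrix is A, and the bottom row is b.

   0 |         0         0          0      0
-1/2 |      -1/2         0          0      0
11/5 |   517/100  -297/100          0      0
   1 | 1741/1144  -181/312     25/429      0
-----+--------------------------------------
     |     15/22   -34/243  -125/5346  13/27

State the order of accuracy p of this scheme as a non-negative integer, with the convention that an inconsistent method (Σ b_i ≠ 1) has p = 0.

b = (15/22, -34/243, -125/5346, 13/27)
c = (0, -1/2, 11/5, 1)
Ac = (0, 0, 297/200, 87/208)
Σ b_i: 15/22·1 + (-34/243)·1 + (-125/5346)·1 + 13/27·1 = 1 ✓
b·c: (-34/243)·(-1/2) + (-125/5346)·11/5 + 13/27·1 = 1/2 ✓
b·c²: (-34/243)·1/4 + (-125/5346)·121/25 + 13/27·1 = 1/3 ✓
b·Ac: (-125/5346)·297/200 + 13/27·87/208 = 1/6 ✓
b·c³: (-34/243)·(-1/8) + (-125/5346)·1331/125 + 13/27·1 = 1/4 ✓
b·(c∘Ac): (-125/5346)·3267/1000 + 13/27·87/208 = 1/8 ✓
b·Ac²: (-125/5346)·(-297/400) + 13/27·57/416 = 1/12 ✓
b·A²c: 13/27·9/104 = 1/24 ✓; 4 stages ⇒ order 4.

4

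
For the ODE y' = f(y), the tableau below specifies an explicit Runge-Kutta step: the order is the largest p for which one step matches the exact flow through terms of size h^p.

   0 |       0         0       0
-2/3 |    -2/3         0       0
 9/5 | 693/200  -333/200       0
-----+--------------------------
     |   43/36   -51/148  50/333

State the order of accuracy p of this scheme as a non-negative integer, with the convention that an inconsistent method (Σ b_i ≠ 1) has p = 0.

3

b = (43/36, -51/148, 50/333)
c = (0, -2/3, 9/5)
Ac = (0, 0, 111/100)
Σ b_i: 43/36·1 + (-51/148)·1 + 50/333·1 = 1 ✓
b·c: (-51/148)·(-2/3) + 50/333·9/5 = 1/2 ✓
b·c²: (-51/148)·4/9 + 50/333·81/25 = 1/3 ✓
b·Ac: 50/333·111/100 = 1/6 ✓; 3 stages ⇒ order 3.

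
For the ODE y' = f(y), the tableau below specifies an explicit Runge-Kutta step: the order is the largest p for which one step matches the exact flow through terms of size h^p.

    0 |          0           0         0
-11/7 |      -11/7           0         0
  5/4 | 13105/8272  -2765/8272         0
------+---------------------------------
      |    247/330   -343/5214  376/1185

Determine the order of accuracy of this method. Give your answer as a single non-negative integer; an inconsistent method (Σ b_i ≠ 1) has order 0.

b = (247/330, -343/5214, 376/1185)
c = (0, -11/7, 5/4)
Ac = (0, 0, 395/752)
Σ b_i: 247/330·1 + (-343/5214)·1 + 376/1185·1 = 1 ✓
b·c: (-343/5214)·(-11/7) + 376/1185·5/4 = 1/2 ✓
b·c²: (-343/5214)·121/49 + 376/1185·25/16 = 1/3 ✓
b·Ac: 376/1185·395/752 = 1/6 ✓; 3 stages ⇒ order 3.

3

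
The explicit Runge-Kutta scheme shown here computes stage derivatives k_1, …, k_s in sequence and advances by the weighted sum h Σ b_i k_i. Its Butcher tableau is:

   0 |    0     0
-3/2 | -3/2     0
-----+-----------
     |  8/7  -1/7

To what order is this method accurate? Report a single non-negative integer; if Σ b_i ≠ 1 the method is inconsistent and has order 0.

b = (8/7, -1/7)
c = (0, -3/2)
Σ b_i: 8/7·1 + (-1/7)·1 = 1 ✓
b·c: (-1/7)·(-3/2) = 3/14 ≠ 1/2 ⇒ order 1.

1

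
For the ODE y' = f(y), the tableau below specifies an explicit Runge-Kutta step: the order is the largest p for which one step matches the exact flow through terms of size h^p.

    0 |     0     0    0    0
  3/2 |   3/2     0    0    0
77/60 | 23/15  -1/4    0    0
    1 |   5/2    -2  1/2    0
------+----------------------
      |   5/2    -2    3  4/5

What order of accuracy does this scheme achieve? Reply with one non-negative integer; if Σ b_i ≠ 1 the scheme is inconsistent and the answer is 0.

b = (5/2, -2, 3, 4/5)
c = (0, 3/2, 77/60, 1)
Ac = (0, 0, -3/8, -283/120)
Σ b_i: 5/2·1 + (-2)·1 + 3·1 + 4/5·1 = 43/10 ≠ 1 ⇒ order 0.

0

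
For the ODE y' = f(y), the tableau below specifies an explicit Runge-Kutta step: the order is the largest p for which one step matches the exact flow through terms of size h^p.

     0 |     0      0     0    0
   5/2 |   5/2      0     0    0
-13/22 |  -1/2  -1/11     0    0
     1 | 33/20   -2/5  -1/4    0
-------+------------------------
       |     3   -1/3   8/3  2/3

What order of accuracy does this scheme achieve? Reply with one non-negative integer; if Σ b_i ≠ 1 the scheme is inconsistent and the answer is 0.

0

b = (3, -1/3, 8/3, 2/3)
c = (0, 5/2, -13/22, 1)
Ac = (0, 0, -5/22, -75/88)
Σ b_i: 3·1 + (-1/3)·1 + 8/3·1 + 2/3·1 = 6 ≠ 1 ⇒ order 0.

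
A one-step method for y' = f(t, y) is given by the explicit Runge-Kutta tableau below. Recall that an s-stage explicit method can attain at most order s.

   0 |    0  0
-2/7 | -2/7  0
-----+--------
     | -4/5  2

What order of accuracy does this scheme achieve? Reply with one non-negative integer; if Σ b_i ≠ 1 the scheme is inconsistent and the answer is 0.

0

b = (-4/5, 2)
c = (0, -2/7)
Σ b_i: (-4/5)·1 + 2·1 = 6/5 ≠ 1 ⇒ order 0.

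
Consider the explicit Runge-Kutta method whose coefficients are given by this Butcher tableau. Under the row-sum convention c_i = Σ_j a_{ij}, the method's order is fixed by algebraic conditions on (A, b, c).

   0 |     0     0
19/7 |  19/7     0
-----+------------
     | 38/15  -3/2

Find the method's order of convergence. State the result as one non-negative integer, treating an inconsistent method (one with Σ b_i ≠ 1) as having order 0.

0

b = (38/15, -3/2)
c = (0, 19/7)
Σ b_i: 38/15·1 + (-3/2)·1 = 31/30 ≠ 1 ⇒ order 0.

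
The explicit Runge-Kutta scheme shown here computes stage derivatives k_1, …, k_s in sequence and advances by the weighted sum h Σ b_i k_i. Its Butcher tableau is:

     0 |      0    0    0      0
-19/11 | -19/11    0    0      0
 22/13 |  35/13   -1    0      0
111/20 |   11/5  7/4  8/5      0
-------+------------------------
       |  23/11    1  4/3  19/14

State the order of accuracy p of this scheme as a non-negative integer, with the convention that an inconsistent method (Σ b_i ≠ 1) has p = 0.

b = (23/11, 1, 4/3, 19/14)
c = (0, -19/11, 22/13, 111/20)
Ac = (0, 0, 19/11, -901/2860)
Σ b_i: 23/11·1 + 1·1 + 4/3·1 + 19/14·1 = 2671/462 ≠ 1 ⇒ order 0.

0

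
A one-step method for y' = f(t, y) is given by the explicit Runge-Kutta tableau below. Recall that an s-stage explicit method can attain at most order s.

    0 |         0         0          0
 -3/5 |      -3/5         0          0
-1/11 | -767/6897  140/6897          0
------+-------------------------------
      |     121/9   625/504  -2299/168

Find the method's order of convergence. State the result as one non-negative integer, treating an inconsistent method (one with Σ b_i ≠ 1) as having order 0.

3

b = (121/9, 625/504, -2299/168)
c = (0, -3/5, -1/11)
Ac = (0, 0, -28/2299)
Σ b_i: 121/9·1 + 625/504·1 + (-2299/168)·1 = 1 ✓
b·c: 625/504·(-3/5) + (-2299/168)·(-1/11) = 1/2 ✓
b·c²: 625/504·9/25 + (-2299/168)·1/121 = 1/3 ✓
b·Ac: (-2299/168)·(-28/2299) = 1/6 ✓; 3 stages ⇒ order 3.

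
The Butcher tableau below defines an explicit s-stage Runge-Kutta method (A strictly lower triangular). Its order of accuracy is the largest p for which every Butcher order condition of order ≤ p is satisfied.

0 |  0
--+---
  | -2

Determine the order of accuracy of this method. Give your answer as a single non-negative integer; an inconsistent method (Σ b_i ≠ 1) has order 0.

0

b = (-2)
c = (0)
Σ b_i: (-2)·1 = -2 ≠ 1 ⇒ order 0.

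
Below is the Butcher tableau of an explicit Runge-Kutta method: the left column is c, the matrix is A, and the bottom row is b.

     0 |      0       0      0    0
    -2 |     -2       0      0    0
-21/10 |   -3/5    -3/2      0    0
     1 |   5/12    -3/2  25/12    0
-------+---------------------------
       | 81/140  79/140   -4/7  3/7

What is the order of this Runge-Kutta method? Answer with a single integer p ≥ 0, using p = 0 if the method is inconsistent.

b = (81/140, 79/140, -4/7, 3/7)
c = (0, -2, -21/10, 1)
Ac = (0, 0, 3, -11/8)
Σ b_i: 81/140·1 + 79/140·1 + (-4/7)·1 + 3/7·1 = 1 ✓
b·c: 79/140·(-2) + (-4/7)·(-21/10) + 3/7·1 = 1/2 ✓
b·c²: 79/140·4 + (-4/7)·441/100 + 3/7·1 = 29/175 ≠ 1/3 ⇒ order 2.
b·Ac: (-4/7)·3 + 3/7·(-11/8) = -129/56 ≠ 1/6

2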